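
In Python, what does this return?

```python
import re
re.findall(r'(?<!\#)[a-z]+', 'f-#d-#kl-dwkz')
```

['f', 'l', 'dwkz']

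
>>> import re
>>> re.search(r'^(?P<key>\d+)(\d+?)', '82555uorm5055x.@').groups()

('8255', '5')

The pattern matches anchored at the start of the string; then one or more of a digit (captured as 'key'); then one or more of a digit (lazy) (captured).
Unlike `match`, `search` isn't anchored — it looks for the pattern anywhere in the string.
The match spans [0:5] → '82555'.
Captured: group 1 = '8255', group 2 = '5'.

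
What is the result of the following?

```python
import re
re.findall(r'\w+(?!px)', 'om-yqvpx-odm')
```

`(?!…)`/`(?<!…)` only lets a position through if the neighbouring text does NOT match; no characters are consumed.
Matches: at [0:2] → 'om'; at [3:8] → 'yqvpx'; at [9:12] → 'odm'.
`findall` yields the raw match text (3 of them) because the pattern has no groups.

['om', 'yqvpx', 'odm']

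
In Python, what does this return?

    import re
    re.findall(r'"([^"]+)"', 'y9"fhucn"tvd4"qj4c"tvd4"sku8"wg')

['fhucn', 'qj4c', 'sku8']

Walking the string: at [2:9] match '"fhucn"', group 1 = 'fhucn'; at [13:19] match '"qj4c"', group 1 = 'qj4c'; at [23:29] match '"sku8"', group 1 = 'sku8'.
`findall` collects group 1 from each match (3 total).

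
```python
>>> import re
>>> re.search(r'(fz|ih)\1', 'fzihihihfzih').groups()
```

('ih',)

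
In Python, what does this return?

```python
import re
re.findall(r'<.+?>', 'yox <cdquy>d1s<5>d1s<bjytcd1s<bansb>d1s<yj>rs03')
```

Walking the string: at [4:11] → '<cdquy>'; at [14:17] → '<5>'; at [20:36] → '<bjytcd1s<bansb>'; at [39:43] → '<yj>'.
No capturing groups, so `findall` returns the 4 full match strings.

['<cdquy>', '<5>', '<bjytcd1s<bansb>', '<yj>']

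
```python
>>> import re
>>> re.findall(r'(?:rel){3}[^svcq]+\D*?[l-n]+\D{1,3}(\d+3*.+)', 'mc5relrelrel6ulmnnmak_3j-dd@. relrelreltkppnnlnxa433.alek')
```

['433.alek']

The pattern matches the literal 'rel' repeated 3 times, then one or more of any character except [svcq]; then zero or more of a non-digit (lazy), then one or more of a character in [l-n], then 1 to 3 of a non-digit; then one or more of a digit, then zero or more of a literal '3', then one or more of any character (captured).
Scanning left to right: at [3:57] match 'relrelrel6ulmnnmak_3j-dd@. relrelreltkppnnlnxa433.alek', group 1 = '433.alek'.
One capturing group, so `findall` returns just the captured substring from the one match — 1 in all.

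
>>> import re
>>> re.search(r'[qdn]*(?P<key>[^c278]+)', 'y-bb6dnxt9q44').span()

Pattern: zero or more of one of [qdn]; then one or more of any character except [c278] (captured as 'key').
The match spans [0:13] → 'y-bb6dnxt9q44'.

(0, 13)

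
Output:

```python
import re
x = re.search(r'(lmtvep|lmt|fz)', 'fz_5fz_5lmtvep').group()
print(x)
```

fz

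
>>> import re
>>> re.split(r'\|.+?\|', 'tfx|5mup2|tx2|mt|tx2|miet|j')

With the lazy modifier that quantifier settles for the fewest repetitions that let the rest of the pattern succeed (the atoms after it are unaffected and can still be greedy).
Matches to split on: at [3:10] → '|5mup2|'; at [13:17] → '|mt|'; at [20:26] → '|miet|'.
`split` removes every match and returns the 4 fragments in between.

['tfx', 'tx2', 'tx2', 'j']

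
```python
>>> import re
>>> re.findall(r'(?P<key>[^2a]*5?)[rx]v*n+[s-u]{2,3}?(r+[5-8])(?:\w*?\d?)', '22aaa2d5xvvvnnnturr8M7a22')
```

[('d5', 'rr8')]

The pattern matches zero or more of any character except [2a], then optionally a literal '5' (captured as 'key'); then one of [rx], then zero or more of a literal 'v'; then one or more of a literal 'n', then 2 to 3 of a character in [s-u] (lazy); then one or more of a literal 'r', then a character in [5-8] (captured); then zero or more of a word character (lazy), then optionally a digit (non-capturing group).
Walking the string: at [6:20] match 'd5xvvvnnnturr8', groups = ('d5', 'rr8').
With 2 capturing groups, `findall` returns a 2-tuple per match.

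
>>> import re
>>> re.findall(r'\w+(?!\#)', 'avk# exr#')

['av', 'ex']

`(?!…)`/`(?<!…)` only lets a position through if the neighbouring text does NOT match; no characters are consumed.
`findall` yields the raw match text (2 of them) because the pattern has no groups.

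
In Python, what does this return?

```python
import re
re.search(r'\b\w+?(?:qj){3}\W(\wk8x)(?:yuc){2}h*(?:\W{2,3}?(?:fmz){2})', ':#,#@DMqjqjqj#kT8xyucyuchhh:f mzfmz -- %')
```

Pattern: a word boundary (`\b`, zero-width); then one or more of a word character (lazy), then the literal 'qj' repeated 3 times, then a non-word character; then a word character, then the literal 'k8x' (captured); then the literal 'yuc' repeated 2 times, then zero or more of a literal 'h'; then 2 to 3 of a non-word character (lazy), then the literal 'fmz' repeated 2 times (non-capturing group).
`re.search` tries every starting position until one works.
Here the pattern never matches, so the call returns None.

None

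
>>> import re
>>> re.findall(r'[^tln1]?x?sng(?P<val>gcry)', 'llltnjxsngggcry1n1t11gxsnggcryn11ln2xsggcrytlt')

The pattern matches optionally any character except [tln1], then optionally a literal 'x', then the literal 'sng'; then the literal 'gcr', then the literal 'y' (captured as 'val').
With a single group, `findall` returns only what that group captured — 1 item.

['gcry']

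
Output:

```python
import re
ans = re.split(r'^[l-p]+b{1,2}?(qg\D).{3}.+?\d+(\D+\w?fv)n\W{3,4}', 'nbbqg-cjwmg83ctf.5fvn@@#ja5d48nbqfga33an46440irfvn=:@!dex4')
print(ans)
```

This matches anchored at the start of the string; then one or more of a character in [l-p], then 1 to 2 of the literal 'b' (lazy); then the literal 'qg', then a non-digit (captured); then exactly 3 of any character, then one or more of any character (lazy), then one or more of a digit; then one or more of a non-digit, then optionally a word character, then the literal 'fv' (captured); then the literal 'n', then 3 to 4 of a non-word character.
The group in the pattern means `split` returns the separators' captures alongside the pieces.

['', 'qg-', 'ctf.5fv', 'ja5d48nbqfga33an46440irfvn=:@!dex4']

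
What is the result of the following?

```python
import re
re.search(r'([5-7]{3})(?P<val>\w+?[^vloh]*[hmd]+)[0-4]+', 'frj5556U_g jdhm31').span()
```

(3, 17)

The pattern matches exactly 3 of a character in [5-7] (captured); then one or more of a word character (lazy), then zero or more of any character except [vloh], then one or more of one of [hmd] (captured as 'val'); then one or more of a character in [0-4].
`re.search` tries every starting position until one works.
The match spans [3:17] → '5556U_g jdhm31'.
Captured: group 1 = '555', group 2 = '6U_g jdhm'.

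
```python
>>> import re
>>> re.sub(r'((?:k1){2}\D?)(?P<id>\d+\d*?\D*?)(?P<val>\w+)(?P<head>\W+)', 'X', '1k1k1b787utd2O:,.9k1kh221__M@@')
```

'1X9k1kh221__M@@'

Pattern: the literal 'k1' repeated 2 times, then optionally a non-digit (captured); then one or more of a digit, then zero or more of a digit (lazy), then zero or more of a non-digit (lazy) (captured as 'id'); then one or more of a word character (captured as 'val'); then one or more of a non-word character (captured as 'head').
Matches: at [1:17] → 'k1k1b787utd2O:,.'.
Every occurrence is swapped for 'X'.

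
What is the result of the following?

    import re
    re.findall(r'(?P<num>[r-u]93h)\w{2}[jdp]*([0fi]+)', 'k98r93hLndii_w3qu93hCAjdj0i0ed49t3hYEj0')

This matches a character in [r-u], then the literal '93h' (captured as 'num'); then exactly 2 of a word character; then zero or more of one of [jdp]; then one or more of one of [0fi] (captured).
With 2 capturing groups, `findall` returns a 2-tuple per match.

[('r93h', 'ii'), ('u93h', '0i0')]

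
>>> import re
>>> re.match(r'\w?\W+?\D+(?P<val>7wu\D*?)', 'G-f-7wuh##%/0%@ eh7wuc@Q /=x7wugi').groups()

('7wu',)

The match spans [0:7] → 'G-f-7wu'.
Captured: group 1 = '7wu'.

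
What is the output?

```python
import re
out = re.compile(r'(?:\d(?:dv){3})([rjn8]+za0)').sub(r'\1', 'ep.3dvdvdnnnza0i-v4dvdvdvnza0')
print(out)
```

ep.3dvdvdnnnza0i-vnza0

This matches a digit, then the literal 'dv' repeated 3 times (non-capturing group); then one or more of one of [rjn8], then the literal 'za0' (captured).
Matches: at [18:29] → '4dvdvdvnza0'.
`\1` in the replacement pulls in group 1's text for each match.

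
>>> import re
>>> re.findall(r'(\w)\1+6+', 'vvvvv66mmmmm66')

['v', 'm']

The backreference `\1` re-matches whatever the first group consumed, character for character.
Matches: at [0:7] match 'vvvvv66', group 1 = 'v'; at [7:14] match 'mmmmm66', group 1 = 'm'.
One capturing group, so `findall` returns just the captured substring from each match — 2 in all.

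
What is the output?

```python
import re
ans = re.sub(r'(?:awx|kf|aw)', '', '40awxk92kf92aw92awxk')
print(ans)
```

Alternation tries branches left to right and keeps the first one that lets the overall match succeed at that position.
Matches: at [2:5] → 'awx'; at [8:10] → 'kf'; at [12:14] → 'aw'; at [16:19] → 'awx'.
Each match is replaced by ''.

40k929292k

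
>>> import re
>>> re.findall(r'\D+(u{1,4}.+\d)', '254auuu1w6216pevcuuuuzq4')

The pattern matches one or more of a non-digit; then 1 to 4 of the literal 'u', then one or more of any character, then a digit (captured).
Because there's exactly one group, `findall` drops the full match and keeps group 1 from the one hit.

['u1w6216pevcuuuuzq4']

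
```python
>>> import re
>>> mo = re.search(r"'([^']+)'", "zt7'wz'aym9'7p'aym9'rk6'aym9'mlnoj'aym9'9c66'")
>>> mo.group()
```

The match spans [3:7] → "'wz'".

"'wz'"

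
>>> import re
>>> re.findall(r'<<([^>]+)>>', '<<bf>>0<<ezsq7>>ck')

['bf', 'ezsq7']

One capturing group, so `findall` returns just the captured substring from each match — 2 in all.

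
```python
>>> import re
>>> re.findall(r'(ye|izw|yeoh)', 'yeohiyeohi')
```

['ye', 'ye']

Branches in `(...|...)` are attempted left-to-right; the first branch that allows the whole pattern to succeed is taken.
Scanning left to right: at [0:2] match 'ye', group 1 = 'ye'; at [5:7] match 'ye', group 1 = 'ye'.
Because there's exactly one group, `findall` drops the full match and keeps group 1 from each hit.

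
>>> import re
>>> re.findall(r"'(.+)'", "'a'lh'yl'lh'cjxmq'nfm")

One capturing group, so `findall` returns just the captured substring from the one match — 1 in all.

["a'lh'yl'lh'cjxmq"]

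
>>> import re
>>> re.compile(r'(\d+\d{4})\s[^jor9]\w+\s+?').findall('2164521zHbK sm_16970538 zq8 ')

Pattern: one or more of a digit, then exactly 4 of a digit (captured); then whitespace, then any character except [jor9], then one or more of a word character; then one or more of whitespace (lazy).
Walking the string: at [15:28] match '16970538 zq8 ', group 1 = '16970538'.
One capturing group, so `findall` returns just the captured substring from the one match — 1 in all.

['16970538']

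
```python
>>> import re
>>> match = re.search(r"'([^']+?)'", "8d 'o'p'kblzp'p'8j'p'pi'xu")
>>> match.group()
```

"'o'"

Unlike `match`, `search` isn't anchored — it looks for the pattern anywhere in the string.
The match spans [3:6] → "'o'".
Captured: group 1 = 'o'.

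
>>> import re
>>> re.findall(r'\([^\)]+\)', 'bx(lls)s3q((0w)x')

['(lls)', '((0w)']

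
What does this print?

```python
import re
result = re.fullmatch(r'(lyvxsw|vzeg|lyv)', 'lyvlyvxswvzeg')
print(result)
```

None

For `fullmatch`, every character of the input must be accounted for by the pattern.
Here the string isn't matched end-to-end, so the call returns None.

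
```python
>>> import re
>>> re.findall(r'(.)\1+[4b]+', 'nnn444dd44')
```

After group 1 captures some text, `\1` only succeeds where that same text appears again.
Matches: at [0:6] match 'nnn444', group 1 = 'n'; at [6:10] match 'dd44', group 1 = 'd'.
`findall` collects group 1 from each match (2 total).

['n', 'd']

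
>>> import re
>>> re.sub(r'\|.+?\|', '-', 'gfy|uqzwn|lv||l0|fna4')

A `+?`/`*?`/`{m,n}?` starts at its minimum and grows only as far as needed for what follows to match.
`sub` substitutes '-' at each match site.

'gfy-lv-fna4'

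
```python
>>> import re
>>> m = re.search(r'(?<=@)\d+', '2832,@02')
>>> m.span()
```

(6, 8)

The positive lookaround only admits positions where the adjacent text matches; those characters stay outside the span.
The match spans [6:8] → '02'.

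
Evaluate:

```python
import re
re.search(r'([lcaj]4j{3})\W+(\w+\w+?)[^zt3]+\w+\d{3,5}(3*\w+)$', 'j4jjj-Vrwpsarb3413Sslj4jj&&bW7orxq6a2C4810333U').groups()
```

The pattern matches one of [lcaj], then a literal '4', then exactly 3 of a literal 'j' (captured); then one or more of a non-word character; then one or more of a word character, then one or more of a word character (lazy) (captured); then one or more of any character except [zt3], then one or more of a word character, then 3 to 5 of a digit; then zero or more of a literal '3', then one or more of a word character (captured); then anchored at the end.
`re.search` tries every starting position until one works.
The match spans [0:46] → 'j4jjj-Vrwpsarb3413Sslj4jj&&bW7orxq6a2C4810333U'.
Captured: group 1 = 'j4jjj', group 2 = 'Vrwpsarb3413Sslj4jj', group 3 = 'U'.

('j4jjj', 'Vrwpsarb3413Sslj4jj', 'U')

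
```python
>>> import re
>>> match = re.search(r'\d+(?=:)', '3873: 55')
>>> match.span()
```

The positive lookaround only admits positions where the adjacent text matches; those characters stay outside the span.
`re.search` scans for the first position where the pattern succeeds.
The match spans [0:4] → '3873'.

(0, 4)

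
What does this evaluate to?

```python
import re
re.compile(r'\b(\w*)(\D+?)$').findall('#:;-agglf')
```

[('aggl', 'f')]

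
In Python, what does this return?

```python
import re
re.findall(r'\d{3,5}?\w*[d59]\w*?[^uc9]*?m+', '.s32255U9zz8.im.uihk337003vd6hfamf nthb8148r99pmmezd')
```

['32255U9zz8.im', '337003vd6hfam', '8148r99pmm']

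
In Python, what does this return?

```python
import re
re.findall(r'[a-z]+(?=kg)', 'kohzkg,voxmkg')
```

Because the assertion is zero-width, the text it checks is not consumed and won't appear in the result.
`findall` yields the raw match text (2 of them) because the pattern has no groups.

['kohz', 'voxm']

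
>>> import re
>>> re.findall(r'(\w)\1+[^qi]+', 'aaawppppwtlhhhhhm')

The backreference `\1` re-matches whatever the first group consumed, character for character.
Scanning left to right: at [0:17] match 'aaawppppwtlhhhhhm', group 1 = 'a'.
With a single group, `findall` returns only what that group captured — 1 item.

['a']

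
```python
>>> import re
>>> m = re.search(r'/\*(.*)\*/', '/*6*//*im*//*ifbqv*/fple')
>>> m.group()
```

'/*6*//*im*//*ifbqv*/'

`re.search` tries every starting position until one works.
The match spans [0:20] → '/*6*//*im*//*ifbqv*/'.
Captured: group 1 = '6*//*im*//*ifbqv'.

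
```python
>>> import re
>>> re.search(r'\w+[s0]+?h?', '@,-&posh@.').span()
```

(4, 8)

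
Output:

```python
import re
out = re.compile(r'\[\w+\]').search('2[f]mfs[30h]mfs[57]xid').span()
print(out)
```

(1, 4)

The match spans [1:4] → '[f]'.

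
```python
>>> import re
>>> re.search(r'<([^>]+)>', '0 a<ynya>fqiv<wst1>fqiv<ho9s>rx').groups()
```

Unlike `match`, `search` isn't anchored — it looks for the pattern anywhere in the string.
The match spans [3:9] → '<ynya>'.
Captured: group 1 = 'ynya'.

('ynya',)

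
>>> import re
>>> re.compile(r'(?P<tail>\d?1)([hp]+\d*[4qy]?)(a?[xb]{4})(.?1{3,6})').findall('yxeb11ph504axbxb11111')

[('11', 'ph504', 'axbxb', '11111')]

`findall` packs the 4 group values into a tuple for every match.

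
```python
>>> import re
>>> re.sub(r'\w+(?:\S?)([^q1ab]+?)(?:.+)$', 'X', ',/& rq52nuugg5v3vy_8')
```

Pattern: one or more of a word character; then optionally a non-whitespace character (non-capturing group); then one or more of any character except [q1ab] (lazy) (captured); then one or more of any character (non-capturing group); then anchored at the end.
Matches: at [4:20] → 'rq52nuugg5v3vy_8'.
Every occurrence is swapped for 'X'.

',/& X'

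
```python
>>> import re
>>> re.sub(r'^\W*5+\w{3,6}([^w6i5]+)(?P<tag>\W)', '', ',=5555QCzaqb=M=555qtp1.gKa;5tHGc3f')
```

'555qtp1.gKa;5tHGc3f'

Pattern: anchored at the start of the string; then zero or more of a non-word character, then one or more of the literal '5', then 3 to 6 of a word character; then one or more of any character except [w6i5] (captured); then a non-word character (captured as 'tag').
Every occurrence is swapped for ''.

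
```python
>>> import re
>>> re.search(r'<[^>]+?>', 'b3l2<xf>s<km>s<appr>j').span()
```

(4, 8)

The match spans [4:8] → '<xf>'.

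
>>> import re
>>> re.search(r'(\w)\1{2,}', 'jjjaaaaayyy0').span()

(0, 3)

The backreference `\1` re-matches whatever the first group consumed, character for character.
`search` walks the string left to right and returns the first match it finds.
The match spans [0:3] → 'jjj'.
Captured: group 1 = 'j'.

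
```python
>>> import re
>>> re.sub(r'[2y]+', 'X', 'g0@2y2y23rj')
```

'g0@X3rj'

This matches one or more of one of [2y].
Matches: at [3:8] → '2y2y2'.
`sub` substitutes 'X' at each match site.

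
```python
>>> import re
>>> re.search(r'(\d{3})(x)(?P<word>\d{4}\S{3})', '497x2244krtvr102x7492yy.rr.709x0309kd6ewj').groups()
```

This matches exactly 3 of a digit (captured); then a literal 'x' (captured); then exactly 4 of a digit, then exactly 3 of a non-whitespace character (captured as 'word').
`re.search` scans for the first position where the pattern succeeds.
The match spans [0:11] → '497x2244krt'.
Captured: group 1 = '497', group 2 = 'x', group 3 = '2244krt'.

('497', 'x', '2244krt')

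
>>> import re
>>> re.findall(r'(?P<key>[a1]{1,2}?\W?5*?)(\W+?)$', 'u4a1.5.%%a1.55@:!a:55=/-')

[('a:55', '=/-')]

This matches 1 to 2 of one of [a1] (lazy), then optionally a non-word character, then zero or more of the literal '5' (lazy) (captured as 'key'); then one or more of a non-word character (lazy) (captured); then anchored at the end.
Scanning left to right: at [17:24] match 'a:55=/-', groups = ('a:55', '=/-').
`findall` packs the 2 group values into a tuple for every match.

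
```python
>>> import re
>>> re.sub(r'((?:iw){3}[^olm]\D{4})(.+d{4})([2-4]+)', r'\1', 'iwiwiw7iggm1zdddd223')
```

This matches the literal 'iw' repeated 3 times, then any character except [olm], then exactly 4 of a non-digit (captured); then one or more of any character, then exactly 4 of a literal 'd' (captured); then one or more of a character in [2-4] (captured).
Matches: at [0:20] → 'iwiwiw7iggm1zdddd223'.
`\1` in the replacement pulls in group 1's text for each match.

'iwiwiw7iggm'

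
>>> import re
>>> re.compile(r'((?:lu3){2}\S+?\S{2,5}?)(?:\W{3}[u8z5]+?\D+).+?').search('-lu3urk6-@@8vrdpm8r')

None

This matches the literal 'lu3' repeated 2 times, then one or more of a non-whitespace character (lazy), then 2 to 5 of a non-whitespace character (lazy) (captured); then exactly 3 of a non-word character, then one or more of one of [u8z5] (lazy), then one or more of a non-digit (non-capturing group); then one or more of any character (lazy).
Here no position works, so the call returns None.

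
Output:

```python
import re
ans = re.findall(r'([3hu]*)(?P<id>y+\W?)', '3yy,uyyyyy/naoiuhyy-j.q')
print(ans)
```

[('3', 'yy,'), ('u', 'yyyyy/'), ('uh', 'yy-')]

With 2 capturing groups, `findall` returns a 2-tuple per match.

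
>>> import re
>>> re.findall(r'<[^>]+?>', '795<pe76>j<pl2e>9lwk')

Matches: at [3:9] → '<pe76>'; at [10:16] → '<pl2e>'.
With no groups in the pattern, `findall` gives back each whole match — 2 here.

['<pe76>', '<pl2e>']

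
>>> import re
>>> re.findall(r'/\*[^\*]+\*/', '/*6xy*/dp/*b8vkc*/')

['/*6xy*/', '/*b8vkc*/']

Walking the string: at [0:7] → '/*6xy*/'; at [9:18] → '/*b8vkc*/'.
No capturing groups, so `findall` returns the 2 full match strings.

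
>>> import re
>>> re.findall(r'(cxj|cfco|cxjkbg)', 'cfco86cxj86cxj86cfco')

['cfco', 'cxj', 'cxj', 'cfco']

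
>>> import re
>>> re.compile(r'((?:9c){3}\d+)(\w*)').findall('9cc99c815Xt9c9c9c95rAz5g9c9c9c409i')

The pattern matches the literal '9c' repeated 3 times, then one or more of a digit (captured); then zero or more of a word character (captured).
Matches: at [11:34] match '9c9c9c95rAz5g9c9c9c409i', groups = ('9c9c9c95', 'rAz5g9c9c9c409i').
2 groups means the one result is a tuple of 2 captured strings — 1 here.

[('9c9c9c95', 'rAz5g9c9c9c409i')]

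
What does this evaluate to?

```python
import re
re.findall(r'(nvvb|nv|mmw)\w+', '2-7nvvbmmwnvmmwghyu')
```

['nvvb']

Alternation isn't longest-match — the leftmost alternative that fits at this position is chosen.
Walking the string: at [3:19] match 'nvvbmmwnvmmwghyu', group 1 = 'nvvb'.
With a single group, `findall` returns only what that group captured — 1 item.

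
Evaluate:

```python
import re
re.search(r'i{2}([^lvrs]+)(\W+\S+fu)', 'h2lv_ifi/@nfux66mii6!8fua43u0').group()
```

The match spans [17:24] → 'ii6!8fu'.

'ii6!8fu'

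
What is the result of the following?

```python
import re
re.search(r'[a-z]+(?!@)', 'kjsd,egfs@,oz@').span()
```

(0, 4)

The negative lookahead/lookbehind blocks any match where the forbidden context is present.
The match spans [0:4] → 'kjsd'.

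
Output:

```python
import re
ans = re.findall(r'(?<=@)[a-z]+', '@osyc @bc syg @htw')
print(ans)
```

['osyc', 'bc', 'htw']

The lookaround is zero-width — it requires the adjacent text to match without consuming it, so the asserted text isn't part of the match.
Walking the string: at [1:5] → 'osyc'; at [7:9] → 'bc'; at [15:18] → 'htw'.
Since nothing is captured, `findall` lists the 3 matched substrings directly.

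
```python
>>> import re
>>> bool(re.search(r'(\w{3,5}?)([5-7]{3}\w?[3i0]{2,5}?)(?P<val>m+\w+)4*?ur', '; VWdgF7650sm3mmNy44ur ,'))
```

False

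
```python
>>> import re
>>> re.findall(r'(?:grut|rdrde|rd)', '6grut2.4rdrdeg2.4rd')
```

['grut', 'rdrde', 'rd']

The regex engine tests alternatives in the order written; an earlier branch that matches wins even if a later one would match more.
Since nothing is captured, `findall` lists the 3 matched substrings directly.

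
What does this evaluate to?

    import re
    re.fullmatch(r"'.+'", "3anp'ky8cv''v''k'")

None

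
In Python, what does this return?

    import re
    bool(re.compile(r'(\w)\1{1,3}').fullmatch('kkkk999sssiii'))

`re.fullmatch` is like wrapping the pattern in `^…$` (in single-line mode).
Here the string isn't matched end-to-end, so the call returns None, and `bool(None)` is False.

False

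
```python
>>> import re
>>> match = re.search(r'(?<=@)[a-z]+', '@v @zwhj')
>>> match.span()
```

(1, 2)

The `(?=…)`/`(?<=…)` assertion just peeks at neighbouring text; it doesn't advance the match position.
`re.search` scans for the first position where the pattern succeeds.
The match spans [1:2] → 'v'.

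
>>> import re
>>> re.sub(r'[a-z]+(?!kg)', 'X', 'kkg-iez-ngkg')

Because the assertion is negative and zero-width, positions next to the forbidden text are skipped.
`sub` substitutes 'X' at each match site.

'X-X-X'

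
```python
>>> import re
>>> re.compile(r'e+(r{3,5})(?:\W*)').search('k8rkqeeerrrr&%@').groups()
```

The match spans [5:15] → 'eeerrrr&%@'.
Captured: group 1 = 'rrrr'.

('rrrr',)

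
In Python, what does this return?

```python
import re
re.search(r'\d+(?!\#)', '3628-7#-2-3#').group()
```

'3628'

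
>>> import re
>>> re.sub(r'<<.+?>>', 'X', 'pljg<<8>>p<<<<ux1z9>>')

'pljgXpX'

A `+?`/`*?`/`{m,n}?` starts at its minimum and grows only as far as needed for what follows to match.
`sub` substitutes 'X' at each match site.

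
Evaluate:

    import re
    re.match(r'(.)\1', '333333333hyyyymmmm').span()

`\1` has to match the exact text group 1 already captured.
`match` is anchored at position 0; if the pattern doesn't fit there, it returns None.
The match spans [0:2] → '33'.
Captured: group 1 = '3'.

(0, 2)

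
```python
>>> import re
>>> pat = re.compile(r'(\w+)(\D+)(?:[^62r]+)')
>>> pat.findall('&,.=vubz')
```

The pattern matches one or more of a word character (captured); then one or more of a non-digit (captured); then one or more of any character except [62r] (non-capturing group).
Matches: at [4:8] match 'vubz', groups = ('vu', 'b').
2 groups means the one result is a tuple of 2 captured strings — 1 here.

[('vu', 'b')]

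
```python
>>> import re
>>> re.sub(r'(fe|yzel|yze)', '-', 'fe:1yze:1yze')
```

'-:1-:1-'

Matches: at [0:2] → 'fe'; at [4:7] → 'yze'; at [9:12] → 'yze'.
Each match is replaced by '-'.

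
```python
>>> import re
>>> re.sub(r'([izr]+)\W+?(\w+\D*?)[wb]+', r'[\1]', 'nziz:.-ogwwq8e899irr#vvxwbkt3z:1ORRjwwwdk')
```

'n[ziz]kt3[z]dk'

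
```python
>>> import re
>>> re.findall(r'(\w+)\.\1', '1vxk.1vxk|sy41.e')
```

`\1` is not a pattern — it's the concrete string captured by group 1, re-applied verbatim.
Matches: at [0:9] match '1vxk.1vxk', group 1 = '1vxk'.
`findall` collects group 1 from the one match (1 total).

['1vxk']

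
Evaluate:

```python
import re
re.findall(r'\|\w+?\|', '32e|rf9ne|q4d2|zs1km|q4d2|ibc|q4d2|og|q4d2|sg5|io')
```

Matches: at [3:10] → '|rf9ne|'; at [14:21] → '|zs1km|'; at [25:30] → '|ibc|'; at [34:38] → '|og|'; at [42:47] → '|sg5|'.
No capturing groups, so `findall` returns the 5 full match strings.

['|rf9ne|', '|zs1km|', '|ibc|', '|og|', '|sg5|']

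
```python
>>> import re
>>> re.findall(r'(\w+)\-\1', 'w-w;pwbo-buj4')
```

['w']

A backreference is literal: `\1` must see the identical characters the first group matched.
Scanning left to right: at [0:3] match 'w-w', group 1 = 'w'.
Because there's exactly one group, `findall` drops the full match and keeps group 1 from the one hit.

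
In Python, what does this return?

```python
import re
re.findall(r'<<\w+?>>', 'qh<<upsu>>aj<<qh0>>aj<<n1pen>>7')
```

Scanning left to right: at [2:10] → '<<upsu>>'; at [12:19] → '<<qh0>>'; at [21:30] → '<<n1pen>>'.
`findall` yields the raw match text (3 of them) because the pattern has no groups.

['<<upsu>>', '<<qh0>>', '<<n1pen>>']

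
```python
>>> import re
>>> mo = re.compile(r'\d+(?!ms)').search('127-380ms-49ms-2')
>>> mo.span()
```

(0, 3)

The negative lookahead/lookbehind blocks any match where the forbidden context is present.
`re.search` scans for the first position where the pattern succeeds.
The match spans [0:3] → '127'.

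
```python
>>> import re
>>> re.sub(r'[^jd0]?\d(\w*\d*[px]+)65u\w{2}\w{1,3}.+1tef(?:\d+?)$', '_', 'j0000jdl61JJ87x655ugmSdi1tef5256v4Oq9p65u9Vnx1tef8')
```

Pattern: optionally any character except [jd0]; then a digit; then zero or more of a word character, then zero or more of a digit, then one or more of one of [px] (captured); then the literal '65u', then exactly 2 of a word character, then 1 to 3 of a word character; then one or more of any character, then a literal '1', then the literal 'tef'; then one or more of a digit (lazy) (non-capturing group); then anchored at the end.
Matches: at [1:50] → '0000jdl61JJ87x655ugmSdi1tef5256v4Oq9p65u9Vnx1tef8'.
`sub` substitutes '_' at each match site.

'j_'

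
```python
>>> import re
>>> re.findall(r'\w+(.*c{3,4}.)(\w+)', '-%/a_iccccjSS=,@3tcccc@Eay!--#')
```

[('=,@3tcccc@', 'Eay')]

Pattern: one or more of a word character; then zero or more of any character, then 3 to 4 of a literal 'c', then any character (captured); then one or more of a word character (captured).
Matches: at [3:26] match 'a_iccccjSS=,@3tcccc@Eay', groups = ('=,@3tcccc@', 'Eay').
With 2 capturing groups, `findall` returns a 2-tuple per match.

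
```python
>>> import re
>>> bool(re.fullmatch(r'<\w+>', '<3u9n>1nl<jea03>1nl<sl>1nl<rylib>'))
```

False

`re.fullmatch` requires the pattern to consume the entire string.
Here the string isn't matched end-to-end, so the call returns None, and `bool(None)` is False.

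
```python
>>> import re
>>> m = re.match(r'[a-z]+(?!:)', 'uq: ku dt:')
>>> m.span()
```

(0, 1)

With `match`, the pattern is implicitly anchored at the beginning.
The match spans [0:1] → 'u'.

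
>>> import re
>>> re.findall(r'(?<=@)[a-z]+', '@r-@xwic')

['r', 'xwic']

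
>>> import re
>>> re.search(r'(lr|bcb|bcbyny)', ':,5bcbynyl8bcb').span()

Alternation isn't longest-match — the leftmost alternative that fits at this position is chosen.
Unlike `match`, `search` isn't anchored — it looks for the pattern anywhere in the string.
The match spans [3:6] → 'bcb'.
Captured: group 1 = 'bcb'.

(3, 6)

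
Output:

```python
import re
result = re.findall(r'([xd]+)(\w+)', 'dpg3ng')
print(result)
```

[('d', 'pg3ng')]

This matches one or more of one of [xd] (captured); then one or more of a word character (captured).
`findall` packs the 2 group values into a tuple for every match.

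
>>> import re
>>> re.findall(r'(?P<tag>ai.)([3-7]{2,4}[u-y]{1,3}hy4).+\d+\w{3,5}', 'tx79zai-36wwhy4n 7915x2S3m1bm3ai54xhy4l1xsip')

[('ai-', '36wwhy4')]

With 2 capturing groups, `findall` returns a 2-tuple per match.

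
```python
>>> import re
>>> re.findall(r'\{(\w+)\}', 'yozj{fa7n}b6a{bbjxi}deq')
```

['fa7n', 'bbjxi']

Walking the string: at [4:10] match '{fa7n}', group 1 = 'fa7n'; at [13:20] match '{bbjxi}', group 1 = 'bbjxi'.
`findall` collects group 1 from each match (2 total).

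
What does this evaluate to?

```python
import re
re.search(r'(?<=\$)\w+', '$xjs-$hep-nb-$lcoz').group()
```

Lookahead/lookbehind check context without consuming it, so the matched span excludes the asserted characters.
`re.search` tries every starting position until one works.
The match spans [1:4] → 'xjs'.

'xjs'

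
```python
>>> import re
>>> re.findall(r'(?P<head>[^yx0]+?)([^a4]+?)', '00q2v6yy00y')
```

The `?` after the quantifier makes it lazy — it takes as little as possible before letting the rest of the pattern try.
2 groups means each result is a tuple of 2 captured strings — 2 here.

[('q', '2'), ('v', '6')]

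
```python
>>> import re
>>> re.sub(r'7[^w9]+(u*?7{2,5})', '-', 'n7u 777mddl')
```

The pattern matches a literal '7', then one or more of any character except [w9]; then zero or more of the literal 'u' (lazy), then 2 to 5 of the literal '7' (captured).
Matches: at [1:7] → '7u 777'.
Each match is replaced by '-'.

'n-mddl'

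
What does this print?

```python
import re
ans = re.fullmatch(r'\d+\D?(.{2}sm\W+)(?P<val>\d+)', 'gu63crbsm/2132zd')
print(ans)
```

None

The pattern matches one or more of a digit, then optionally a non-digit; then exactly 2 of any character, then the literal 'sm', then one or more of a non-word character (captured); then one or more of a digit (captured as 'val').
`re.fullmatch` is like wrapping the pattern in `^…$` (in single-line mode).
Here the string isn't matched end-to-end, so the call returns None.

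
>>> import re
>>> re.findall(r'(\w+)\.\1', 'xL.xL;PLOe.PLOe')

['xL', 'PLOe']

The backreference `\1` re-matches whatever the first group consumed, character for character.
With a single group, `findall` returns only what that group captured — 2 items.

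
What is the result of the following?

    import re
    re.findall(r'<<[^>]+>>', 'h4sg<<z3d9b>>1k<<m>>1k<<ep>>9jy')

Matches: at [4:13] → '<<z3d9b>>'; at [15:20] → '<<m>>'; at [22:28] → '<<ep>>'.
Since nothing is captured, `findall` lists the 3 matched substrings directly.

['<<z3d9b>>', '<<m>>', '<<ep>>']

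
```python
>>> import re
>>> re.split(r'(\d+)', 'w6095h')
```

['w', '6095', 'h']

Because the pattern has a capturing group, `split` also inserts each captured text between the pieces.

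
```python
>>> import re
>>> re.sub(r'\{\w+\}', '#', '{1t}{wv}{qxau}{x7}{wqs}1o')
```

'#####1o'

`sub` substitutes '#' at each match site.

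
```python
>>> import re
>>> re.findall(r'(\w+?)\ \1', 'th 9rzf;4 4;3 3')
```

['4', '3']

`\1` is not a pattern — it's the concrete string captured by group 1, re-applied verbatim.
Scanning left to right: at [8:11] match '4 4', group 1 = '4'; at [12:15] match '3 3', group 1 = '3'.
With a single group, `findall` returns only what that group captured — 2 items.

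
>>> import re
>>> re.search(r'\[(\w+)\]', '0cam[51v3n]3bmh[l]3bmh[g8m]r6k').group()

'[51v3n]'

The match spans [4:11] → '[51v3n]'.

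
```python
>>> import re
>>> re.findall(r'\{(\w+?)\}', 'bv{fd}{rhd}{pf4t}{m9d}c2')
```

Scanning left to right: at [2:6] match '{fd}', group 1 = 'fd'; at [6:11] match '{rhd}', group 1 = 'rhd'; at [11:17] match '{pf4t}', group 1 = 'pf4t'; at [17:22] match '{m9d}', group 1 = 'm9d'.
Because there's exactly one group, `findall` drops the full match and keeps group 1 from each hit.

['fd', 'rhd', 'pf4t', 'm9d']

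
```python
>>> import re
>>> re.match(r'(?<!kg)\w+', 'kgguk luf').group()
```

'kgguk'

The negative lookaround is zero-width — it rules out positions where the adjacent text would match, without consuming anything.
`re.match` only tries the pattern at the start of the string.
The match spans [0:5] → 'kgguk'.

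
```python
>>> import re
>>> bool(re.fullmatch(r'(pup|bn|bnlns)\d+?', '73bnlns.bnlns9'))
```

False

`fullmatch` succeeds only if the pattern covers the string from start to end.
Here the string isn't matched end-to-end, so the call returns None, and `bool(None)` is False.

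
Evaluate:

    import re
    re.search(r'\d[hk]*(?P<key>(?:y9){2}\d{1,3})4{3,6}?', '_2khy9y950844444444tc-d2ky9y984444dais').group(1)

This matches a digit, then zero or more of one of [hk]; then the literal 'y9' repeated 2 times, then 1 to 3 of a digit (captured as 'key'); then 3 to 6 of a literal '4' (lazy).
Lazy quantifiers expand one character at a time until the remainder of the pattern can match.
`re.search` tries every starting position until one works.
The match spans [1:14] → '2khy9y9508444'.
Captured: group 1 = 'y9y9508'.

'y9y9508'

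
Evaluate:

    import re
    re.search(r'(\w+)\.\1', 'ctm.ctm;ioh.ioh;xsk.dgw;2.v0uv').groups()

After group 1 captures some text, `\1` only succeeds where that same text appears again.
Unlike `match`, `search` isn't anchored — it looks for the pattern anywhere in the string.
The match spans [0:7] → 'ctm.ctm'.
Captured: group 1 = 'ctm'.

('ctm',)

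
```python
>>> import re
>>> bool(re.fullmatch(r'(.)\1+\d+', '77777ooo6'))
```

`fullmatch` succeeds only if the pattern covers the string from start to end.
Here the string isn't matched end-to-end, so the call returns None, and `bool(None)` is False.

False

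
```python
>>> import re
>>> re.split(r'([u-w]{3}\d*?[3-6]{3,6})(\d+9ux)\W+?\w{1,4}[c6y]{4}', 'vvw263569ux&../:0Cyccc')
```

The pattern matches exactly 3 of a character in [u-w], then zero or more of a digit (lazy), then 3 to 6 of a character in [3-6] (captured); then one or more of a digit, then the literal '9ux' (captured); then one or more of a non-word character (lazy), then 1 to 4 of a word character, then exactly 4 of one of [c6y].
Matches to split on: at [0:22] → 'vvw263569ux&../:0Cyccc'.
The group in the pattern means `split` returns the separators' captures alongside the pieces.

['', 'vvw2635', '69ux', '']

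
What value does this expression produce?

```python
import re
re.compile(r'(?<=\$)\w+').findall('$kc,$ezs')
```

The `(?=…)`/`(?<=…)` assertion just peeks at neighbouring text; it doesn't advance the match position.
Matches: at [1:3] → 'kc'; at [5:8] → 'ezs'.
With no groups in the pattern, `findall` gives back each whole match — 2 here.

['kc', 'ezs']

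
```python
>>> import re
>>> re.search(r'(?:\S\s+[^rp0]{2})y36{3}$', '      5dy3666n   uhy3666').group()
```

'n   uhy3666'

Pattern: a non-whitespace character, then one or more of whitespace, then exactly 2 of any character except [rp0] (non-capturing group); then the literal 'y3', then exactly 3 of the literal '6'; then anchored at the end.
The match spans [13:24] → 'n   uhy3666'.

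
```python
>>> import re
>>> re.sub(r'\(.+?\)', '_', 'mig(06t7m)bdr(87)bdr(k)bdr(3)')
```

'mig_bdr_bdr_bdr_'

A `+?`/`*?`/`{m,n}?` starts at its minimum and grows only as far as needed for what follows to match.
`sub` substitutes '_' at each match site.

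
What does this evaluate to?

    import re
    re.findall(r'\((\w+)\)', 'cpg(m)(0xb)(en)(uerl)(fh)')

['m', '0xb', 'en', 'uerl', 'fh']

Scanning left to right: at [3:6] match '(m)', group 1 = 'm'; at [6:11] match '(0xb)', group 1 = '0xb'; at [11:15] match '(en)', group 1 = 'en'; at [15:21] match '(uerl)', group 1 = 'uerl'; at [21:25] match '(fh)', group 1 = 'fh'.
One capturing group, so `findall` returns just the captured substring from each match — 5 in all.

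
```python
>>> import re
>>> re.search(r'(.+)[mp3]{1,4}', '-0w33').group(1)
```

The match spans [0:5] → '-0w33'.
Captured: group 1 = '-0w3'.

'-0w3'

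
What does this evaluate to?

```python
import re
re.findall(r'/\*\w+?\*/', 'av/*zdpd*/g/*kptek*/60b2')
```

['/*zdpd*/', '/*kptek*/']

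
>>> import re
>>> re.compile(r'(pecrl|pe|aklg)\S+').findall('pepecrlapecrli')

['pe']

Scanning left to right: at [0:14] match 'pepecrlapecrli', group 1 = 'pe'.
`findall` collects group 1 from the one match (1 total).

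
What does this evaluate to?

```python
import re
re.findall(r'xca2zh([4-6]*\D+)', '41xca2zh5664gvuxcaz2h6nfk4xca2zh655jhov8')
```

['5664gvuxcaz', '655jhov']

Pattern: the literal 'xca', then the literal '2zh'; then zero or more of a character in [4-6], then one or more of a non-digit (captured).
Scanning left to right: at [2:19] match 'xca2zh5664gvuxcaz', group 1 = '5664gvuxcaz'; at [26:39] match 'xca2zh655jhov', group 1 = '655jhov'.
Because there's exactly one group, `findall` drops the full match and keeps group 1 from each hit.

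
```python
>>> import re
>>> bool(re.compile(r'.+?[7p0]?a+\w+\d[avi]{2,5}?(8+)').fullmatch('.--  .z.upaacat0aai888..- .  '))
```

`fullmatch` succeeds only if the pattern covers the string from start to end.
Here the string isn't matched end-to-end, so the call returns None, and `bool(None)` is False.

False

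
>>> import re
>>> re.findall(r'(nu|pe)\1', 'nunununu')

['nu', 'nu']

After group 1 captures some text, `\1` only succeeds where that same text appears again.
Scanning left to right: at [0:4] match 'nunu', group 1 = 'nu'; at [4:8] match 'nunu', group 1 = 'nu'.
Because there's exactly one group, `findall` drops the full match and keeps group 1 from each hit.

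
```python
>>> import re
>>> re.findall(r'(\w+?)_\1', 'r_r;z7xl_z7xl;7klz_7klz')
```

['r', 'z7xl', '7klz']

The backreference `\1` re-matches whatever the first group consumed, character for character.
`findall` collects group 1 from each match (3 total).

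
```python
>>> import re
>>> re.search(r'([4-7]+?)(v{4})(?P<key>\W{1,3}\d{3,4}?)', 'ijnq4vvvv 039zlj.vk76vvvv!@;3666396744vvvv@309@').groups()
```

This matches one or more of a character in [4-7] (lazy) (captured); then exactly 4 of a literal 'v' (captured); then 1 to 3 of a non-word character, then 3 to 4 of a digit (lazy) (captured as 'key').
Unlike `match`, `search` isn't anchored — it looks for the pattern anywhere in the string.
The match spans [4:13] → '4vvvv 039'.
Captured: group 1 = '4', group 2 = 'vvvv', group 3 = ' 039'.

('4', 'vvvv', ' 039')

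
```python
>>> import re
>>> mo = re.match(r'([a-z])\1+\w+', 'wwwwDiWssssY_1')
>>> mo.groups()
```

The match spans [0:14] → 'wwwwDiWssssY_1'.
Captured: group 1 = 'w'.

('w',)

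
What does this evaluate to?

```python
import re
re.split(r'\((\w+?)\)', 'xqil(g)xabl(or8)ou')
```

['xqil', 'g', 'xabl', 'or8', 'ou']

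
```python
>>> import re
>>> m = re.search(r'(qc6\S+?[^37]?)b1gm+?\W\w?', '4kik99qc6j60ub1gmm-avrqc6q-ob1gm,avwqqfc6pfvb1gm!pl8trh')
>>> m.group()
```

'qc6j60ub1gmm-a'

A non-greedy quantifier consumes as few characters as it can — just enough that the remainder of the pattern still matches from where it stops; whatever follows it matches normally.
The match spans [6:20] → 'qc6j60ub1gmm-a'.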